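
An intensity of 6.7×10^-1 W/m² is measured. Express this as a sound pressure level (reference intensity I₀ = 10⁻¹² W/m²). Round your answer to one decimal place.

I/I₀ = 6.7×10^-1/10⁻¹² = 6.7×10^11, and L = 10·log₁₀(I/I₀).
L = 10·(0.8261 + 11) = 118.26 dB.

118.3 dB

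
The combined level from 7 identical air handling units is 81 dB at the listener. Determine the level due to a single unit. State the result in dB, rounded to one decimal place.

72.5 dB

For N identical incoherent sources L_total = L₁ + 10·log₁₀ N, so L₁ = 81 − 10·log₁₀(7) = 81 − 8.451.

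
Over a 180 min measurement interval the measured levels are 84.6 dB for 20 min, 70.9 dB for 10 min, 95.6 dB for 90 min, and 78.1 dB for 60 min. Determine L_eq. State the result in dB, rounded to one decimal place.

Weight each interval's intensity by its duration and average over T = 180 min:
Σ tᵢ·10^(Lᵢ/10) = 20·10^(84.6/10) + 10·10^(70.9/10) + 90·10^(95.6/10) + 60·10^(78.1/10) = 3.365e+11.
L_eq = 10·log₁₀(3.365e+11/180) = 92.72 dB.

92.7 dB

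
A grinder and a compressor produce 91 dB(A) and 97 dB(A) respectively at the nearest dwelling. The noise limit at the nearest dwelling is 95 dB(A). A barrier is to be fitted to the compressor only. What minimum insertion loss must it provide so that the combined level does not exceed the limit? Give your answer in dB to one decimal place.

Fixed contribution from the other source: Σ 10^(L/10) = 10^(91/10) = 1.259e+09 (91.00 dB(A)).
To meet 95 dB(A) overall, the treated compressor may contribute at most 10^(95/10) − 1.259e+09 = 1.903e+09, i.e. 92.80 dB(A).
Required insertion loss = 97 − 92.80 = 4.20 dB.

4.2 dB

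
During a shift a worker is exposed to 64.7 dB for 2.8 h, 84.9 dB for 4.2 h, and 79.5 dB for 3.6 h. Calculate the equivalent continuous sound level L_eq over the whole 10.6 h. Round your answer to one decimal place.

81.9 dB

L_eq = 10·log₁₀[(1/T)·Σ tᵢ·10^(Lᵢ/10)] with T = 10.6 h.
Σ tᵢ·10^(Lᵢ/10) = 2.8·10^(64.7/10) + 4.2·10^(84.9/10) + 3.6·10^(79.5/10) = 1.627e+09.
L_eq = 10·log₁₀(1.627e+09/10.6) = 81.86 dB.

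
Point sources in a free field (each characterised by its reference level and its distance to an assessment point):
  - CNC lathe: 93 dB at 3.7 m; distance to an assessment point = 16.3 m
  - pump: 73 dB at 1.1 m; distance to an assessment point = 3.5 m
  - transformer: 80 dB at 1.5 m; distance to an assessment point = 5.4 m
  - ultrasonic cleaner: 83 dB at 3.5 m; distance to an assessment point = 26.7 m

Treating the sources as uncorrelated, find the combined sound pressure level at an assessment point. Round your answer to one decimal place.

Propagate each source to the receiver with L = L_ref − 20·log₁₀(r/r_ref), then add intensities.
CNC lathe: 93 − 20·log₁₀(16.3/3.7) = 93 − 12.88 = 80.12 dB.
pump: 73 − 20·log₁₀(3.5/1.1) = 73 − 10.05 = 62.95 dB.
transformer: 80 − 20·log₁₀(5.4/1.5) = 80 − 11.13 = 68.87 dB.
ultrasonic cleaner: 83 − 20·log₁₀(26.7/3.5) = 83 − 17.65 = 65.35 dB.
Σ 10^(L/10) = 1.159e+08 → L_total = 10·log₁₀(1.159e+08) = 80.64 dB.

80.6 dB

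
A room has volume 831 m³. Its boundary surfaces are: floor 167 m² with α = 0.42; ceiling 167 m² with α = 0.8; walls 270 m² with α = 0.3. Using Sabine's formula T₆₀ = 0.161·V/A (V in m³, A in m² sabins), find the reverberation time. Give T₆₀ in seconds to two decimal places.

0.47 s

Summing Sᵢαᵢ: 167·0.42 + 167·0.8 + 270·0.3 = 284.74 m².
T₆₀ = 0.161·V/A = 0.161·831/284.74 = 0.470 s.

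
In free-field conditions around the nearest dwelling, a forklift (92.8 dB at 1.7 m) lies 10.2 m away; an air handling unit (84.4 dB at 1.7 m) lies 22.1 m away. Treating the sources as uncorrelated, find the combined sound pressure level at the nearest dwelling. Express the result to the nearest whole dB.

Apply inverse-square spreading to bring every level to the receiver, then sum 10^(L/10).
forklift: 92.8 − 20·log₁₀(10.2/1.7) = 92.8 − 15.56 = 77.24 dB.
air handling unit: 84.4 − 20·log₁₀(22.1/1.7) = 84.4 − 22.28 = 62.12 dB.
Σ 10^(L/10) = 5.456e+07 → L_total = 10·log₁₀(5.456e+07) = 77.37 dB.

77 dB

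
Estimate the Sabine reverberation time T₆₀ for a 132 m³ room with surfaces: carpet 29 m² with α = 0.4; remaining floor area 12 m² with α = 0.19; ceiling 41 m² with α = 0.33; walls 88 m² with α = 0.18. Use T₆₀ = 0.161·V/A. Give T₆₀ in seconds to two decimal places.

0.49 s

Total absorption A = 29·0.4 + 12·0.19 + 41·0.33 + 88·0.18 = 43.25 m² sabins.
T₆₀ = 0.161·V/A = 0.161·132/43.25 = 0.491 s.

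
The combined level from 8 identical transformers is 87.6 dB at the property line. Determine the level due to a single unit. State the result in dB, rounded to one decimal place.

78.6 dB

8 equal contributions raise the level by 10·log₁₀ 8 = 9.031 dB, so each unit alone gives 87.6 − 9.031.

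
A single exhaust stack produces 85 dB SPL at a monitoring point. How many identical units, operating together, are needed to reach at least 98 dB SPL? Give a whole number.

Need L₁ + 10·log₁₀ N ≥ 98, i.e. log₁₀ N ≥ 1.30.
N ≥ 10^(13.0/10) = 19.953, so N = 20.

20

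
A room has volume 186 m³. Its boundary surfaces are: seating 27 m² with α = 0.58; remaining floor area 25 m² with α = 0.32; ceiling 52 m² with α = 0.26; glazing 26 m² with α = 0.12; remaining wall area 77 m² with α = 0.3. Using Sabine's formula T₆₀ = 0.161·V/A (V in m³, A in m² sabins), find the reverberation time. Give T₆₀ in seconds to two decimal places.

Summing Sᵢαᵢ: 27·0.58 + 25·0.32 + 52·0.26 + 26·0.12 + 77·0.3 = 63.40 m².
T₆₀ = 0.161·V/A = 0.161·186/63.40 = 0.472 s.

0.47 s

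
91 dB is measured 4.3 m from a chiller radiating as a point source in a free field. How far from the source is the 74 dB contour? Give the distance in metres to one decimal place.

30.4 m

For a point source L₁ − L₂ = 20·log₁₀(r₂/r₁), so r₂ = r₁·10^((L₁−L₂)/20).
r₂ = 4.3·10^((91−74)/20) = 4.3·10^(17.0/20) = 30.44 m.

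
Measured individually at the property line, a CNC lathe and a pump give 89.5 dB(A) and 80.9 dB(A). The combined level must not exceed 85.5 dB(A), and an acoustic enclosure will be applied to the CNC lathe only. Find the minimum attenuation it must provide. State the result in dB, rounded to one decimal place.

5.8 dB

Fixed contribution from the other source: Σ 10^(L/10) = 10^(80.9/10) = 1.230e+08 (80.90 dB(A)).
The limit corresponds to 10^(85.5/10) = 3.548e+08; subtracting the fixed part leaves 2.318e+08 for the CNC lathe, i.e. 83.65 dB(A).
Required insertion loss = 89.5 − 83.65 = 5.85 dB.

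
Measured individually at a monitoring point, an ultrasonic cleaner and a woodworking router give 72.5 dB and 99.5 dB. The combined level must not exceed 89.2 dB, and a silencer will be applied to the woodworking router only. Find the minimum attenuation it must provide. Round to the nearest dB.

Fixed contribution from the other source: Σ 10^(L/10) = 10^(72.5/10) = 1.778e+07 (72.50 dB).
To meet 89.2 dB overall, the treated woodworking router may contribute at most 10^(89.2/10) − 1.778e+07 = 8.140e+08, i.e. 89.11 dB.
Required insertion loss = 99.5 − 89.11 = 10.39 dB.

10 dB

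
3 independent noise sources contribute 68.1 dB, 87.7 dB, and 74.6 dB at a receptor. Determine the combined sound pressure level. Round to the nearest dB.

88 dB

Incoherent sources combine by intensity addition: L_total = 10·log₁₀(Σ 10^(L_i/10)).
Σ 10^(L/10) = 10^(68.1/10) + 10^(87.7/10) + 10^(74.6/10) = 6.241e+08.
L_total = 10·log₁₀(6.241e+08) = 87.95 dB.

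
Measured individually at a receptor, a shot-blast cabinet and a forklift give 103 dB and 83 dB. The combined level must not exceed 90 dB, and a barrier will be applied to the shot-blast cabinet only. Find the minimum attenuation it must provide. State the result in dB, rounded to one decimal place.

Fixed contribution from the other source: Σ 10^(L/10) = 10^(83/10) = 1.995e+08 (83.00 dB).
The limit corresponds to 10^(90/10) = 1.000e+09; subtracting the fixed part leaves 8.005e+08 for the shot-blast cabinet, i.e. 89.03 dB.
So the shot-blast cabinet must be reduced from 103 to 89.03 dB: IL = 13.97 dB.

14.0 dB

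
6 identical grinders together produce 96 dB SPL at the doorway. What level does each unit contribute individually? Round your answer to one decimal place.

88.2 dB SPL

6 equal contributions raise the level by 10·log₁₀ 6 = 7.782 dB, so each unit alone gives 96 − 7.782.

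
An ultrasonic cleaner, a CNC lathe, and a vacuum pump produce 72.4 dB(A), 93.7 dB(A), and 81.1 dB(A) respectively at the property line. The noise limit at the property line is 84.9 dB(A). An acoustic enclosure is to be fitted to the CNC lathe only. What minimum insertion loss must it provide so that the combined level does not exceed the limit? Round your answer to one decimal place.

The untreated sources together contribute 10^(72.4/10) + 10^(81.1/10) = 1.462e+08, i.e. 81.65 dB(A).
To meet 84.9 dB(A) overall, the treated CNC lathe may contribute at most 10^(84.9/10) − 1.462e+08 = 1.628e+08, i.e. 82.12 dB(A).
Required insertion loss = 93.7 − 82.12 = 11.58 dB.

11.6 dB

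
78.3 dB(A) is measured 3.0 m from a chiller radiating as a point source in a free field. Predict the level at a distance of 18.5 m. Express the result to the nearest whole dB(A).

For a point source, L₂ = L₁ − 20·log₁₀(r₂/r₁).
L₂ = 78.3 − 20·log₁₀(18.5/3.0) = 78.3 − 15.801 = 62.50 dB(A).

62 dB(A)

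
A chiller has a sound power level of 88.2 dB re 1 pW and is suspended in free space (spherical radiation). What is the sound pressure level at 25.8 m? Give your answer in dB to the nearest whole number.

L_p = L_w − 10·log₁₀(4π·r²) with r = 25.8 m.
4π·r² = 8365 m², 10·log₁₀ of that is 39.224 dB.
L_p = 88.2 − 39.224 = 48.98 dB.

49 dB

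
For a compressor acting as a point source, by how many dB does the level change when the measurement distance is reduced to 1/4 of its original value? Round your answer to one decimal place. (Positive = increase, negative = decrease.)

A point source loses 6 dB per doubling of distance; generally ΔL = −20·log₁₀(r₂/r₁).
ΔL = −20·log₁₀(0.25) = +12.04 dB.

+12.0 dB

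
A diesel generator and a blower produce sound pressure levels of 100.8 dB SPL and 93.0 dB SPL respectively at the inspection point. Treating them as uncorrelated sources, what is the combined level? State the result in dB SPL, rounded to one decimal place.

Incoherent sources combine by intensity addition: L_total = 10·log₁₀(Σ 10^(L_i/10)).
Σ 10^(L/10) = 10^(100.8/10) + 10^(93.0/10) = 1.402e+10.
L_total = 10·log₁₀(1.402e+10) = 101.47 dB SPL.

101.5 dB SPL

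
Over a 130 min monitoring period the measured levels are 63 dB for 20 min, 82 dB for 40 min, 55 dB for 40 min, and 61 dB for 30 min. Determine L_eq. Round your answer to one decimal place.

Weight each interval's intensity by its duration and average over T = 130 min:
Σ tᵢ·10^(Lᵢ/10) = 20·10^(63/10) + 40·10^(82/10) + 40·10^(55/10) + 30·10^(61/10) = 6.430e+09.
L_eq = 10·log₁₀(6.430e+09/130) = 76.94 dB.

76.9 dB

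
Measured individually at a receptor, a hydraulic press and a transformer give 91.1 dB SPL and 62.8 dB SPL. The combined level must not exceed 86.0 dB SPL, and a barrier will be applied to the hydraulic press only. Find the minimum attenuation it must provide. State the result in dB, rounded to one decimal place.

5.1 dB

Everything except the hydraulic press sums to 10^(62.8/10) = 1.905e+06 in linear terms, 62.80 dB SPL.
The limit corresponds to 10^(86.0/10) = 3.981e+08; subtracting the fixed part leaves 3.962e+08 for the hydraulic press, i.e. 85.98 dB SPL.
Required insertion loss = 91.1 − 85.98 = 5.12 dB.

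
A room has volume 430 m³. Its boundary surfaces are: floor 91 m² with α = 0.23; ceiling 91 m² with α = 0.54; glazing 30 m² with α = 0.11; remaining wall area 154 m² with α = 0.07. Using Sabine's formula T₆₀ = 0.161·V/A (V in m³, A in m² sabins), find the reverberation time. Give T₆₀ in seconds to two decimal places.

0.82 s

Total absorption A = 91·0.23 + 91·0.54 + 30·0.11 + 154·0.07 = 84.15 m² sabins.
T₆₀ = 0.161 × 430 / 84.15 = 0.823 s.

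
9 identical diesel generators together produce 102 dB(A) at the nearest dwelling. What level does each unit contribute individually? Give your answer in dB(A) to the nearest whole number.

92 dB(A)

Dividing the total intensity by 9 lowers the level by 10·log₁₀ 9 = 9.542 dB: L₁ = 102 − 9.542.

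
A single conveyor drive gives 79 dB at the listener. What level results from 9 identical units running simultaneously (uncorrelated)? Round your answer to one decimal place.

N identical incoherent sources raise the level by 10·log₁₀ N.
L_total = 79 + 10·log₁₀(9) = 79 + 9.542 = 88.54 dB.

88.5 dB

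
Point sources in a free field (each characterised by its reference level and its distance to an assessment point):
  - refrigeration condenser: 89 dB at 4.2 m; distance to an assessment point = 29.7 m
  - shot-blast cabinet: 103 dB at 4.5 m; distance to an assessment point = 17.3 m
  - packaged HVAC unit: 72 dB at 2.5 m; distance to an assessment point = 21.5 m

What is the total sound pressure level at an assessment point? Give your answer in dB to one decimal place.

91.4 dB

Apply inverse-square spreading to bring every level to the receiver, then sum 10^(L/10).
refrigeration condenser: 89 − 20·log₁₀(29.7/4.2) = 89 − 16.99 = 72.01 dB.
shot-blast cabinet: 103 − 20·log₁₀(17.3/4.5) = 103 − 11.70 = 91.30 dB.
packaged HVAC unit: 72 − 20·log₁₀(21.5/2.5) = 72 − 18.69 = 53.31 dB.
Σ 10^(L/10) = 1.366e+09 → L_total = 10·log₁₀(1.366e+09) = 91.35 dB.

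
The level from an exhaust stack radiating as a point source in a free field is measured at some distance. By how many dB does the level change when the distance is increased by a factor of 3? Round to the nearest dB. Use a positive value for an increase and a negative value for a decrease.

-10 dB

With spherical spreading the level changes by −20·log₁₀(r₂/r₁).
ΔL = −20·log₁₀(3) = -9.54 dB.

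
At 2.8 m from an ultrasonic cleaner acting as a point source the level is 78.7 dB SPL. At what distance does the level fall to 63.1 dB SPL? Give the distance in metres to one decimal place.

16.9 m

The 15.6 dB drop corresponds to a distance ratio of 10^(15.6/20) for a point source.
r₂ = 2.8·10^((78.7−63.1)/20) = 2.8·10^(15.6/20) = 16.87 m.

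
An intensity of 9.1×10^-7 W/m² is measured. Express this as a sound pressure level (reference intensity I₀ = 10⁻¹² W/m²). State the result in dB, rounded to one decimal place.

Dividing by I₀ shifts the exponent by 12: I/I₀ = 9.1×10^5.
L = 10·(0.9590 + 5) = 59.59 dB.

59.6 dB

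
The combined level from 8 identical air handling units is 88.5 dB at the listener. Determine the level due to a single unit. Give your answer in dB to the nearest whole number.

Dividing the total intensity by 8 lowers the level by 10·log₁₀ 8 = 9.031 dB: L₁ = 88.5 − 9.031.

79 dB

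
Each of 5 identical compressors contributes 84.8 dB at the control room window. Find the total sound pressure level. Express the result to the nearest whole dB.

L_total = L₁ + 10·log₁₀ N for N identical incoherent sources.
L_total = 84.8 + 10·log₁₀(5) = 84.8 + 6.990 = 91.79 dB.

92 dB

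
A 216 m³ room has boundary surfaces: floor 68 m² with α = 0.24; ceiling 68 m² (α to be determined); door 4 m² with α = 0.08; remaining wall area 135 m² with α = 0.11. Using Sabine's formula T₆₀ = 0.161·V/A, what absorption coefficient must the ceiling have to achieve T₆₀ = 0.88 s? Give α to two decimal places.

0.12

A = 0.161·V/T₆₀ = 0.161·216/0.88 = 39.52 m² sabins.
Absorption from the other surfaces = 68·0.24 + 4·0.08 + 135·0.11 = 31.49 m², so the ceiling must supply 8.03 m² over 68 m².
α = 8.03/68 = 0.118.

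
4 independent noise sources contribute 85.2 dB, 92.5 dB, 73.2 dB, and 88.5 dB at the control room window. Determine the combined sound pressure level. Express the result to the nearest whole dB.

95 dB

For uncorrelated sources the intensities add, so convert each level to linear form, sum, and take 10·log₁₀ of the total.
Σ 10^(L/10) = 10^(85.2/10) + 10^(92.5/10) + 10^(73.2/10) + 10^(88.5/10) = 2.838e+09.
L_total = 10·log₁₀(2.838e+09) = 94.53 dB.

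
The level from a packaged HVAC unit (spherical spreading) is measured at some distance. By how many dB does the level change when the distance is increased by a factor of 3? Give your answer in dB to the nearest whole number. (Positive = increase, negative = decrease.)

-10 dB

Point-source spreading: ΔL = −20·log₁₀(r₂/r₁).
ΔL = −20·log₁₀(3) = -9.54 dB.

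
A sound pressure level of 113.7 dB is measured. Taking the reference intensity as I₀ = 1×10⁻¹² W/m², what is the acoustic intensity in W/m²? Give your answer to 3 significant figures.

0.234 W/m²

I = I₀·10^(L/10) = 10⁻¹² × 10^(113.7/10) = 10^(-0.630).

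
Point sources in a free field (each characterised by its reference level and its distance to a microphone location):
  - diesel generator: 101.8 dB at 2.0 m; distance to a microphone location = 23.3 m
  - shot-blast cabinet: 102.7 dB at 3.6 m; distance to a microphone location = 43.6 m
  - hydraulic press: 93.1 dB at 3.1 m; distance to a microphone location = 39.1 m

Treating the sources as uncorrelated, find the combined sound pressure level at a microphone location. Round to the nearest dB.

Apply inverse-square spreading to bring every level to the receiver, then sum 10^(L/10).
diesel generator: 101.8 − 20·log₁₀(23.3/2.0) = 101.8 − 21.33 = 80.47 dB.
shot-blast cabinet: 102.7 − 20·log₁₀(43.6/3.6) = 102.7 − 21.66 = 81.04 dB.
hydraulic press: 93.1 − 20·log₁₀(39.1/3.1) = 93.1 − 22.02 = 71.08 dB.
Σ 10^(L/10) = 2.513e+08 → L_total = 10·log₁₀(2.513e+08) = 84.00 dB.

84 dB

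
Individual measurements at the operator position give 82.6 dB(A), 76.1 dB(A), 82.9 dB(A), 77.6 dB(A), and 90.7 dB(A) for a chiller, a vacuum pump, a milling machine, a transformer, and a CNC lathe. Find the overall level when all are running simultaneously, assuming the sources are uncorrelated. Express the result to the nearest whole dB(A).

92 dB(A)

For uncorrelated sources the intensities add, so convert each level to linear form, sum, and take 10·log₁₀ of the total.
Σ 10^(L/10) = 10^(82.6/10) + 10^(76.1/10) + 10^(82.9/10) + 10^(77.6/10) + 10^(90.7/10) = 1.650e+09.
L_total = 10·log₁₀(1.650e+09) = 92.18 dB(A).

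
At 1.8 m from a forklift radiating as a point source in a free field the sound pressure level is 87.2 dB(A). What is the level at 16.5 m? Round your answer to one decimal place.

Point-source attenuation: ΔL = 20·log₁₀(r₂/r₁) = 20·log₁₀(16.5/1.8) = 19.244 dB.
L₂ = 87.2 − 20·log₁₀(16.5/1.8) = 87.2 − 19.244 = 67.96 dB(A).

68.0 dB(A)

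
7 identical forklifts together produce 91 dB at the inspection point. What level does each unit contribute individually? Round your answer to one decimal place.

Dividing the total intensity by 7 lowers the level by 10·log₁₀ 7 = 8.451 dB: L₁ = 91 − 8.451.

82.5 dB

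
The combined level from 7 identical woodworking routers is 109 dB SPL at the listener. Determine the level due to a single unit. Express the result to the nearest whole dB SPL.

101 dB SPL

For N identical incoherent sources L_total = L₁ + 10·log₁₀ N, so L₁ = 109 − 10·log₁₀(7) = 109 − 8.451.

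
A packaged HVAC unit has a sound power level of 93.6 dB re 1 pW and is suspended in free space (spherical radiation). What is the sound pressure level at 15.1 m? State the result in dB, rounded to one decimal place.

L_p = L_w − 10·log₁₀(4π·r²) with r = 15.1 m.
4π·r² = 2865 m², 10·log₁₀ of that is 34.572 dB.
L_p = 93.6 − 34.572 = 59.03 dB.

59.0 dB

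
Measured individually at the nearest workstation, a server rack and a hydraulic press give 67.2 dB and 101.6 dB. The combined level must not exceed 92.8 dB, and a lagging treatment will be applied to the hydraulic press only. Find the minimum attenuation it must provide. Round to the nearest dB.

9 dB

The untreated sources together contribute 10^(67.2/10) = 5.248e+06, i.e. 67.20 dB.
The limit corresponds to 10^(92.8/10) = 1.905e+09; subtracting the fixed part leaves 1.900e+09 for the hydraulic press, i.e. 92.79 dB.
So the hydraulic press must be reduced from 101.6 to 92.79 dB: IL = 8.81 dB.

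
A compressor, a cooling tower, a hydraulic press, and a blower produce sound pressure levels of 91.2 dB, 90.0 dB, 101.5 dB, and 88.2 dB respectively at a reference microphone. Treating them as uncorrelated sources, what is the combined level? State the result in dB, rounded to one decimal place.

Incoherent sources combine by intensity addition: L_total = 10·log₁₀(Σ 10^(L_i/10)).
Σ 10^(L/10) = 10^(91.2/10) + 10^(90.0/10) + 10^(101.5/10) + 10^(88.2/10) = 1.710e+10.
L_total = 10·log₁₀(1.710e+10) = 102.33 dB.

102.3 dB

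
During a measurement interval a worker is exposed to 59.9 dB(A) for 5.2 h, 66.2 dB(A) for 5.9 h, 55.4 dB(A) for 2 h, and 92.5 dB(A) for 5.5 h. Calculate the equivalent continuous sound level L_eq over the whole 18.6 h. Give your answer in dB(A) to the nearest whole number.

L_eq = 10·log₁₀[(1/T)·Σ tᵢ·10^(Lᵢ/10)] with T = 18.6 h.
Σ tᵢ·10^(Lᵢ/10) = 5.2·10^(59.9/10) + 5.9·10^(66.2/10) + 2·10^(55.4/10) + 5.5·10^(92.5/10) = 9.811e+09.
L_eq = 10·log₁₀(9.811e+09/18.6) = 87.22 dB(A).

87 dB(A)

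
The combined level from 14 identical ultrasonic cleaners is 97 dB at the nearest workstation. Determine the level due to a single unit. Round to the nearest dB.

14 equal contributions raise the level by 10·log₁₀ 14 = 11.461 dB, so each unit alone gives 97 − 11.461.

86 dB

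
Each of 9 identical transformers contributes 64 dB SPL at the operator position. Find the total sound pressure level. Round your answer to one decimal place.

L_total = L₁ + 10·log₁₀ N for N identical incoherent sources.
L_total = 64 + 10·log₁₀(9) = 64 + 9.542 = 73.54 dB SPL.

73.5 dB SPL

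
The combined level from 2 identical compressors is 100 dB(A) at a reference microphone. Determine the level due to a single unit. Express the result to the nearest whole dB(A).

97 dB(A)

Dividing the total intensity by 2 lowers the level by 10·log₁₀ 2 = 3.010 dB: L₁ = 100 − 3.010.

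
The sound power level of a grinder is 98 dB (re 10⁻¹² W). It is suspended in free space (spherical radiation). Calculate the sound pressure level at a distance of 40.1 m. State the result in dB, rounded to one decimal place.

The power spreads over a sphere of area 4π·r², so L_p = L_w − 10·log₁₀(4π·r²).
4π·r² = 2.021e+04 m², 10·log₁₀ of that is 43.055 dB.
L_p = 98 − 43.055 = 54.95 dB.

54.9 dB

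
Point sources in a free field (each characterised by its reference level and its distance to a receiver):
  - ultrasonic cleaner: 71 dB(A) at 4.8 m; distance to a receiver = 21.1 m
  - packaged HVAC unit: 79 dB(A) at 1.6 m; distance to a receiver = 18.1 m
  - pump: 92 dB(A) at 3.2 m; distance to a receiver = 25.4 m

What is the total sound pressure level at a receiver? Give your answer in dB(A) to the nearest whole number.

74 dB(A)

First find each source's level at the receiver (point-source: −20·log₁₀(r/r_ref)), then combine on an intensity basis.
ultrasonic cleaner: 71 − 20·log₁₀(21.1/4.8) = 71 − 12.86 = 58.14 dB(A).
packaged HVAC unit: 79 − 20·log₁₀(18.1/1.6) = 79 − 21.07 = 57.93 dB(A).
pump: 92 − 20·log₁₀(25.4/3.2) = 92 − 17.99 = 74.01 dB(A).
Σ 10^(L/10) = 2.643e+07 → L_total = 10·log₁₀(2.643e+07) = 74.22 dB(A).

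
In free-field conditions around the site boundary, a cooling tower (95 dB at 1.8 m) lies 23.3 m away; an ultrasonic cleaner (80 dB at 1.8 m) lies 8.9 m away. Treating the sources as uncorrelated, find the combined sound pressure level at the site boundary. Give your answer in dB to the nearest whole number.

74 dB

First find each source's level at the receiver (point-source: −20·log₁₀(r/r_ref)), then combine on an intensity basis.
cooling tower: 95 − 20·log₁₀(23.3/1.8) = 95 − 22.24 = 72.76 dB.
ultrasonic cleaner: 80 − 20·log₁₀(8.9/1.8) = 80 − 13.88 = 66.12 dB.
Σ 10^(L/10) = 2.296e+07 → L_total = 10·log₁₀(2.296e+07) = 73.61 dB.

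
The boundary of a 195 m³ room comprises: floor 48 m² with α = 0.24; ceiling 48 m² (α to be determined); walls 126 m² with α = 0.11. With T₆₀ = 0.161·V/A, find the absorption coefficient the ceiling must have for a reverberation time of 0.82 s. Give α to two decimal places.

0.27

Required total absorption A = 0.161·195/0.82 = 38.29 m².
Absorption from the other surfaces = 48·0.24 + 126·0.11 = 25.38 m², so the ceiling must supply 12.91 m² over 48 m².
α = 12.91/48 = 0.269.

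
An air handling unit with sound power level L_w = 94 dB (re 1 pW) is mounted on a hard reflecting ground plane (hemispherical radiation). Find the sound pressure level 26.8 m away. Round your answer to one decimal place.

L_p = L_w − 10·log₁₀(2π·r²) with r = 26.8 m.
2π·r² = 4513 m², 10·log₁₀ of that is 36.544 dB.
L_p = 94 − 36.544 = 57.46 dB.

57.5 dB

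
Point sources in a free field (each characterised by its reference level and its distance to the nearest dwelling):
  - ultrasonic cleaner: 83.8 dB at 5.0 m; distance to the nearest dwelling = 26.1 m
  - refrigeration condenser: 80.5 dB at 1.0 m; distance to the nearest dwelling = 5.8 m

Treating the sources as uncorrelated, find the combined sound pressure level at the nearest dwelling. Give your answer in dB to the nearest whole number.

71 dB

Apply inverse-square spreading to bring every level to the receiver, then sum 10^(L/10).
ultrasonic cleaner: 83.8 − 20·log₁₀(26.1/5.0) = 83.8 − 14.35 = 69.45 dB.
refrigeration condenser: 80.5 − 20·log₁₀(5.8/1.0) = 80.5 − 15.27 = 65.23 dB.
Σ 10^(L/10) = 1.214e+07 → L_total = 10·log₁₀(1.214e+07) = 70.84 dB.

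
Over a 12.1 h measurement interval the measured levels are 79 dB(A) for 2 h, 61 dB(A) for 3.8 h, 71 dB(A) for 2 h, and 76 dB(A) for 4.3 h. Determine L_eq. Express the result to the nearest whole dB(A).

75 dB(A)

The energy average is taken in the linear domain: L_eq = 10·log₁₀[(Σ tᵢ·10^(Lᵢ/10))/T], T = 12.1 h.
Σ tᵢ·10^(Lᵢ/10) = 2·10^(79/10) + 3.8·10^(61/10) + 2·10^(71/10) + 4.3·10^(76/10) = 3.600e+08.
L_eq = 10·log₁₀(3.600e+08/12.1) = 74.74 dB(A).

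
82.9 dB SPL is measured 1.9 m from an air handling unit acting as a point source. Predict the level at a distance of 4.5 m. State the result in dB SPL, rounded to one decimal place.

75.4 dB SPL

Spherical spreading from a point source gives a 20·log₁₀(r₂/r₁) drop.
L₂ = 82.9 − 20·log₁₀(4.5/1.9) = 82.9 − 7.489 = 75.41 dB SPL.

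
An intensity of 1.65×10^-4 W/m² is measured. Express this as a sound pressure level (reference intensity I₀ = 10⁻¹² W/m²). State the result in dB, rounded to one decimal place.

82.2 dB

I/I₀ = 1.65×10^-4/10⁻¹² = 1.65×10^8, and L = 10·log₁₀(I/I₀).
L = 10·(0.2175 + 8) = 82.17 dB.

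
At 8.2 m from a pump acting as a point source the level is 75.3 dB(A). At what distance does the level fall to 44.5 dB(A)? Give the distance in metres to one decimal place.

Point-source spreading drops the level by 20·log₁₀(r₂/r₁); inverting, r₂/r₁ = 10^(ΔL/20).
r₂ = 8.2·10^((75.3−44.5)/20) = 8.2·10^(30.8/20) = 284.32 m.

284.3 m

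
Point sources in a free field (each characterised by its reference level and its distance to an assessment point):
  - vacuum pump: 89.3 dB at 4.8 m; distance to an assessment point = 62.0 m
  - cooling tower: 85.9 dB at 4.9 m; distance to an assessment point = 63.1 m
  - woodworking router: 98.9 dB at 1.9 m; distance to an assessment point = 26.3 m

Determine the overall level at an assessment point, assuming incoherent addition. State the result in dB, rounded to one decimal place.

76.8 dB

First find each source's level at the receiver (point-source: −20·log₁₀(r/r_ref)), then combine on an intensity basis.
vacuum pump: 89.3 − 20·log₁₀(62.0/4.8) = 89.3 − 22.22 = 67.08 dB.
cooling tower: 85.9 − 20·log₁₀(63.1/4.9) = 85.9 − 22.20 = 63.70 dB.
woodworking router: 98.9 − 20·log₁₀(26.3/1.9) = 98.9 − 22.82 = 76.08 dB.
Σ 10^(L/10) = 4.796e+07 → L_total = 10·log₁₀(4.796e+07) = 76.81 dB.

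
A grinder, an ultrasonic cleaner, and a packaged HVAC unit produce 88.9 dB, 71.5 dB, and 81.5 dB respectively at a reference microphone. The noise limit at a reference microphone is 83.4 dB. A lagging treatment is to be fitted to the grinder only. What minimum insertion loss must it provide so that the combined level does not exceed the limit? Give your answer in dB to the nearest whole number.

Everything except the grinder sums to 10^(71.5/10) + 10^(81.5/10) = 1.554e+08 in linear terms, 81.91 dB.
To meet 83.4 dB overall, the treated grinder may contribute at most 10^(83.4/10) − 1.554e+08 = 6.340e+07, i.e. 78.02 dB.
Required insertion loss = 88.9 − 78.02 = 10.88 dB.

11 dB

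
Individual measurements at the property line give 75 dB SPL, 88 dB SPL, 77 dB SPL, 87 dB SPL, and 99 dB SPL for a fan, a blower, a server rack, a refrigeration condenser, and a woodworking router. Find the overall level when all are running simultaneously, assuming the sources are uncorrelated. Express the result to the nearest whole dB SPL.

For uncorrelated sources the intensities add, so convert each level to linear form, sum, and take 10·log₁₀ of the total.
Σ 10^(L/10) = 10^(75/10) + 10^(88/10) + 10^(77/10) + 10^(87/10) + 10^(99/10) = 9.157e+09.
L_total = 10·log₁₀(9.157e+09) = 99.62 dB SPL.

100 dB SPL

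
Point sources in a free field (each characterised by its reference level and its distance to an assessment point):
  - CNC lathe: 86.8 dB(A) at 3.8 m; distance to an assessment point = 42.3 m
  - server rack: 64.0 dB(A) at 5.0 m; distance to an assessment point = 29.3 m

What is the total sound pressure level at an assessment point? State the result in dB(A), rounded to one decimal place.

66.0 dB(A)

Propagate each source to the receiver with L = L_ref − 20·log₁₀(r/r_ref), then add intensities.
CNC lathe: 86.8 − 20·log₁₀(42.3/3.8) = 86.8 − 20.93 = 65.87 dB(A).
server rack: 64.0 − 20·log₁₀(29.3/5.0) = 64.0 − 15.36 = 48.64 dB(A).
Σ 10^(L/10) = 3.936e+06 → L_total = 10·log₁₀(3.936e+06) = 65.95 dB(A).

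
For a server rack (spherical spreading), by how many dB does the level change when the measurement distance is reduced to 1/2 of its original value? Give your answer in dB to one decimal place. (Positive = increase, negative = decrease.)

Point-source spreading: ΔL = −20·log₁₀(r₂/r₁).
ΔL = −20·log₁₀(0.5) = +6.02 dB.

+6.0 dB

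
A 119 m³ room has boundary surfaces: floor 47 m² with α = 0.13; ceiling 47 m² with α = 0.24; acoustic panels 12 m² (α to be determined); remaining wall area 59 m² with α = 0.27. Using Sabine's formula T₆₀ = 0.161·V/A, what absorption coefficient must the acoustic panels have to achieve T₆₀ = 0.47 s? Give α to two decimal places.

Required total absorption A = 0.161·119/0.47 = 40.76 m².
Absorption from the other surfaces = 47·0.13 + 47·0.24 + 59·0.27 = 33.32 m², so the acoustic panels must supply 7.44 m² over 12 m².
α = 7.44/12 = 0.620.

0.62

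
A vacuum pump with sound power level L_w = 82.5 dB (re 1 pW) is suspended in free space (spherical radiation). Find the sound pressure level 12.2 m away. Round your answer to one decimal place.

The power spreads over a sphere of area 4π·r², so L_p = L_w − 10·log₁₀(4π·r²).
4π·r² = 1870 m², 10·log₁₀ of that is 32.719 dB.
L_p = 82.5 − 32.719 = 49.78 dB.

49.8 dB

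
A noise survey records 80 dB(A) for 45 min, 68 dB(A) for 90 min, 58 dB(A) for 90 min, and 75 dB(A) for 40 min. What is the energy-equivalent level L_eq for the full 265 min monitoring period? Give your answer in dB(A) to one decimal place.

The energy average is taken in the linear domain: L_eq = 10·log₁₀[(Σ tᵢ·10^(Lᵢ/10))/T], T = 265 min.
Σ tᵢ·10^(Lᵢ/10) = 45·10^(80/10) + 90·10^(68/10) + 90·10^(58/10) + 40·10^(75/10) = 6.390e+09.
L_eq = 10·log₁₀(6.390e+09/265) = 73.82 dB(A).

73.8 dB(A)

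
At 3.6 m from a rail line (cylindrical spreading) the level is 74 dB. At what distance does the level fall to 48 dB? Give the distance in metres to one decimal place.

For a line source L₁ − L₂ = 10·log₁₀(r₂/r₁), so r₂ = r₁·10^((L₁−L₂)/10).
r₂ = 3.6·10^((74−48)/10) = 3.6·10^(26.0/10) = 1433.19 m.

1433.2 m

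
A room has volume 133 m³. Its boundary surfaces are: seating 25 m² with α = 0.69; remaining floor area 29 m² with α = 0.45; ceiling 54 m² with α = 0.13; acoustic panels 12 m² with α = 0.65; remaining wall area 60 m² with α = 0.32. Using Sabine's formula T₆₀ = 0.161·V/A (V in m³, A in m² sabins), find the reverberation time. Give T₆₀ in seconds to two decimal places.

A = Σ Sᵢαᵢ = 25·0.69 + 29·0.45 + 54·0.13 + 12·0.65 + 60·0.32 = 64.32 m².
T₆₀ = 0.161 × 133 / 64.32 = 0.333 s.

0.33 s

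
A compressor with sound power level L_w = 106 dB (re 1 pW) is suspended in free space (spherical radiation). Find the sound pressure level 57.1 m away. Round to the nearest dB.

60 dB

Free-field spherical radiation: L_p = L_w − 10·log₁₀(4π·r²), r = 57.1 m.
4π·r² = 4.097e+04 m², 10·log₁₀ of that is 46.125 dB.
L_p = 106 − 46.125 = 59.88 dB.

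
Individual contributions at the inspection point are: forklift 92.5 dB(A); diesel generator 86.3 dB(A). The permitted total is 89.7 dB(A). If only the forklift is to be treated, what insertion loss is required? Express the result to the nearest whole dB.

5 dB

Fixed contribution from the other source: Σ 10^(L/10) = 10^(86.3/10) = 4.266e+08 (86.30 dB(A)).
To meet 89.7 dB(A) overall, the treated forklift may contribute at most 10^(89.7/10) − 4.266e+08 = 5.067e+08, i.e. 87.05 dB(A).
So the forklift must be reduced from 92.5 to 87.05 dB(A): IL = 5.45 dB.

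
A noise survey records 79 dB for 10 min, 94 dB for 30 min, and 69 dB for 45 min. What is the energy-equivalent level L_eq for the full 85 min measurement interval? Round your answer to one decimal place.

89.5 dB

The energy average is taken in the linear domain: L_eq = 10·log₁₀[(Σ tᵢ·10^(Lᵢ/10))/T], T = 85 min.
Σ tᵢ·10^(Lᵢ/10) = 10·10^(79/10) + 30·10^(94/10) + 45·10^(69/10) = 7.651e+10.
L_eq = 10·log₁₀(7.651e+10/85) = 89.54 dB.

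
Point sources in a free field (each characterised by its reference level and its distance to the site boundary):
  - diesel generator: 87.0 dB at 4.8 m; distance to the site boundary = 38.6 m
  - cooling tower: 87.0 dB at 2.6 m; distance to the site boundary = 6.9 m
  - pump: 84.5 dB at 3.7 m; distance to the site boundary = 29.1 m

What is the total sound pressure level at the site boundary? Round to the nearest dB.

79 dB

First find each source's level at the receiver (point-source: −20·log₁₀(r/r_ref)), then combine on an intensity basis.
diesel generator: 87.0 − 20·log₁₀(38.6/4.8) = 87.0 − 18.11 = 68.89 dB.
cooling tower: 87.0 − 20·log₁₀(6.9/2.6) = 87.0 − 8.48 = 78.52 dB.
pump: 84.5 − 20·log₁₀(29.1/3.7) = 84.5 − 17.91 = 66.59 dB.
Σ 10^(L/10) = 8.347e+07 → L_total = 10·log₁₀(8.347e+07) = 79.22 dB.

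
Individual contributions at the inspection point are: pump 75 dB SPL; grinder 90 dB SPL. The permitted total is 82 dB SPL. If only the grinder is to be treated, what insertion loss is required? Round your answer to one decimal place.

9.0 dB

The untreated sources together contribute 10^(75/10) = 3.162e+07, i.e. 75.00 dB SPL.
The limit corresponds to 10^(82/10) = 1.585e+08; subtracting the fixed part leaves 1.269e+08 for the grinder, i.e. 81.03 dB SPL.
Required insertion loss = 90 − 81.03 = 8.97 dB.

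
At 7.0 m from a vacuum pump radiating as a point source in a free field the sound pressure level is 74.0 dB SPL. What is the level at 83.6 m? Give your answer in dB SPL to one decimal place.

Point-source attenuation: ΔL = 20·log₁₀(r₂/r₁) = 20·log₁₀(83.6/7.0) = 21.542 dB.
L₂ = 74.0 − 20·log₁₀(83.6/7.0) = 74.0 − 21.542 = 52.46 dB SPL.

52.5 dB SPL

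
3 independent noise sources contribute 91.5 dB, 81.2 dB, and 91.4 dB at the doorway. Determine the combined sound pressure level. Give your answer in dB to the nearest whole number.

Incoherent sources combine by intensity addition: L_total = 10·log₁₀(Σ 10^(L_i/10)).
Σ 10^(L/10) = 10^(91.5/10) + 10^(81.2/10) + 10^(91.4/10) = 2.925e+09.
L_total = 10·log₁₀(2.925e+09) = 94.66 dB.

95 dB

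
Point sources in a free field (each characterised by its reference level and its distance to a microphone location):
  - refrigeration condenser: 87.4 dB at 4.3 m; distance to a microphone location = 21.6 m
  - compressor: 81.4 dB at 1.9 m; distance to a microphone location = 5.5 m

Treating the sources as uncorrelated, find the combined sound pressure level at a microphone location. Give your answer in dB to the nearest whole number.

76 dB

Propagate each source to the receiver with L = L_ref − 20·log₁₀(r/r_ref), then add intensities.
refrigeration condenser: 87.4 − 20·log₁₀(21.6/4.3) = 87.4 − 14.02 = 73.38 dB.
compressor: 81.4 − 20·log₁₀(5.5/1.9) = 81.4 − 9.23 = 72.17 dB.
Σ 10^(L/10) = 3.825e+07 → L_total = 10·log₁₀(3.825e+07) = 75.83 dB.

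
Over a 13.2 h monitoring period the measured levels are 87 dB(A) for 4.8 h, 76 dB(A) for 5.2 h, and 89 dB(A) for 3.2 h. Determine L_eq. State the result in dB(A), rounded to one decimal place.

L_eq = 10·log₁₀[(1/T)·Σ tᵢ·10^(Lᵢ/10)] with T = 13.2 h.
Σ tᵢ·10^(Lᵢ/10) = 4.8·10^(87/10) + 5.2·10^(76/10) + 3.2·10^(89/10) = 5.155e+09.
L_eq = 10·log₁₀(5.155e+09/13.2) = 85.92 dB(A).

85.9 dB(A)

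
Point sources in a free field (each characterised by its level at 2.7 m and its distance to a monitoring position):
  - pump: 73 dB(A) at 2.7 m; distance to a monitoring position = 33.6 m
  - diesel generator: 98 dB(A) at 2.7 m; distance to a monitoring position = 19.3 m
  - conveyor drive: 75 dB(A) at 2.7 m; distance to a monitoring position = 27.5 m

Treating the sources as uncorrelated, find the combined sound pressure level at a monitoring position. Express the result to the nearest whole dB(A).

81 dB(A)

First find each source's level at the receiver (point-source: −20·log₁₀(r/r_ref)), then combine on an intensity basis.
pump: 73 − 20·log₁₀(33.6/2.7) = 73 − 21.90 = 51.10 dB(A).
diesel generator: 98 − 20·log₁₀(19.3/2.7) = 98 − 17.08 = 80.92 dB(A).
conveyor drive: 75 − 20·log₁₀(27.5/2.7) = 75 − 20.16 = 54.84 dB(A).
Σ 10^(L/10) = 1.239e+08 → L_total = 10·log₁₀(1.239e+08) = 80.93 dB(A).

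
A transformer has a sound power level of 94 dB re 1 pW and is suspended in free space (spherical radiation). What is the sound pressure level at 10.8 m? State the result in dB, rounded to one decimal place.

The power spreads over a sphere of area 4π·r², so L_p = L_w − 10·log₁₀(4π·r²).
4π·r² = 1466 m², 10·log₁₀ of that is 31.661 dB.
L_p = 94 − 31.661 = 62.34 dB.

62.3 dB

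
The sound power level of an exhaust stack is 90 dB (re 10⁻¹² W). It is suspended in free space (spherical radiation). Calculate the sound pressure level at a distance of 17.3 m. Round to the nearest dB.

54 dB

The power spreads over a sphere of area 4π·r², so L_p = L_w − 10·log₁₀(4π·r²).
4π·r² = 3761 m², 10·log₁₀ of that is 35.753 dB.
L_p = 90 − 35.753 = 54.25 dB.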